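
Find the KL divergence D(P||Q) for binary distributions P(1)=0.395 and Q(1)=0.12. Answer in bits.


KL = p*log2(p/q) + (1-p)*log2((1-p)/(1-q)) = 0.395*log2(0.395/0.12) + 0.605*log2(0.605/0.88) = 0.3519

0.3519 bits


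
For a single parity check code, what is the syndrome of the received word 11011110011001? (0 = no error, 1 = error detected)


Syndrome = XOR of all bits = 1 XOR 1 XOR 0 XOR 1 XOR 1 XOR 1 XOR 1 XOR 0 XOR 0 XOR 1 XOR 1 XOR 0 XOR 0 XOR 1 = 1

1


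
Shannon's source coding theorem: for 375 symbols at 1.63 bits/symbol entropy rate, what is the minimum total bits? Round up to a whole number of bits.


Minimum bits >= n * H = 375 * 1.63 = 611.25, rounded up to a whole number of bits = 612

612 bits


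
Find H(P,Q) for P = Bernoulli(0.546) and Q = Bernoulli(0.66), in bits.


H(P,Q) = -p*log2(q) - (1-p)*log2(1-q). -0.546*log2(0.66) = 0.327306; -0.454*log2(0.34) = 0.706603. H(P,Q) = 0.327306 + 0.706603 = 1.0339

1.0339 bits


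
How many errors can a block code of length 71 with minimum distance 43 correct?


Correction capability = floor((d-1)/2) = floor((43-1)/2) = 21

21 errors


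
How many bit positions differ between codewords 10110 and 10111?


Count differing positions: . . . . ^ = 1 differences

1


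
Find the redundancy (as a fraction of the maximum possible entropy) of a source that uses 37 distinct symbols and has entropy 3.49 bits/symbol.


H_max = log2(K) = log2(37) = 5.2095 bits/symbol. Redundancy = 1 - H/H_max = 1 - 3.49/5.2095 = 1 - 0.6699 = 0.3301

0.3301


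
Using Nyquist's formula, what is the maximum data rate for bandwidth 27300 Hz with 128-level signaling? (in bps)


Rate = 2 * B * log2(M) = 2 * 27300 * 7.0 = 382200.0

382200.0 bps


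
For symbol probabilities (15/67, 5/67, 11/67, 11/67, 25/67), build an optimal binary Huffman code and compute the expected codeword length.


Huffman construction (repeatedly merge the two least-probable nodes; each merge adds 1 bit to every symbol beneath it): 5/67 + 11/67 = 16/67; 11/67 + 15/67 = 26/67; 16/67 + 25/67 = 41/67; 26/67 + 41/67 = 1. Resulting codeword lengths (in the order the probabilities were given): (2, 3, 3, 2, 2). L_avg = sum(p_i * l_i) = 15/67*2 + 5/67*3 + 11/67*3 + 11/67*2 + 25/67*2 = 150/67 = 2.2388

2.2388 bits


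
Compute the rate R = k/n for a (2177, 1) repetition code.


Rate = k/n = 1/2177

1/2177


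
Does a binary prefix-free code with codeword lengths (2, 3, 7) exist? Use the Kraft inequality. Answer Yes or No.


Kraft sum = sum(2^(-l_i)) = 0.3828, need <= 1. Result: satisfied (a binary prefix-free code with these lengths exists)

Yes


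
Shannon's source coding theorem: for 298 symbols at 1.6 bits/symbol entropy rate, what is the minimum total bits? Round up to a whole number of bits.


Minimum bits >= n * H = 298 * 1.6 = 476.8, rounded up to a whole number of bits = 477

477 bits


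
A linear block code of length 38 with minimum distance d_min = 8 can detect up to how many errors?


Detection capability = d_min - 1 = 8 - 1 = 7

7 errors


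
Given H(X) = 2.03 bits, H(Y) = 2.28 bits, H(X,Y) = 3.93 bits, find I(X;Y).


I(X;Y) = H(X) + H(Y) - H(X,Y) = 2.03 + 2.28 - 3.93 = 0.38

0.38 bits


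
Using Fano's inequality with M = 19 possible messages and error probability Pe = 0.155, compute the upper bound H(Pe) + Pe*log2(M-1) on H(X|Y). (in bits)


H(Pe) = -Pe*log2(Pe) - (1-Pe)*log2(1-Pe) = -0.155*log2(0.155) - 0.845*log2(0.845) = 0.416897 + 0.205315 = 0.6222. Pe*log2(M-1) = 0.155*log2(18) = 0.646338. Bound = H(Pe) + Pe*log2(M-1) = 0.416897 + 0.205315 + 0.646338 = 1.2686

1.2686 bits


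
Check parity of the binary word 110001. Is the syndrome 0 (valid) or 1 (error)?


Syndrome = XOR of all bits = 1 XOR 1 XOR 0 XOR 0 XOR 0 XOR 1 = 1

1


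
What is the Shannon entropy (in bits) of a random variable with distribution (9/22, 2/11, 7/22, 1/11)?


H = -sum(p_i * log2(p_i)). Terms: -(9/22)*log2(9/22) = 0.527525; -(2/11)*log2(2/11) = 0.447169; -(7/22)*log2(7/22) = 0.525661; -(1/11)*log2(1/11) = 0.314494. H = 0.527525 + 0.447169 + 0.525661 + 0.314494 = 1.8148

1.8148 bits


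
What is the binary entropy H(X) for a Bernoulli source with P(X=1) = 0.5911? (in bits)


H = -p*log2(p) - (1-p)*log2(1-p). -0.5911*log2(0.5911) = 0.448365; -0.4089*log2(0.4089) = 0.527555. H = 0.448365 + 0.527555 = 0.9759

0.9759 bits


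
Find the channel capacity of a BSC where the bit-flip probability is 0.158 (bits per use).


H(p) = -p*log2(p) - (1-p)*log2(1-p) = -0.158*log2(0.158) - 0.842*log2(0.842) = 0.420597 + 0.208907 = 0.6295. C = 1 - H(p) = 1 - 0.6295 = 0.3705

0.3705 bits


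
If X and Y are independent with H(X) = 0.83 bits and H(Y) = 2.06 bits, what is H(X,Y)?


For independent variables, H(X,Y) = H(X) + H(Y) = 0.83 + 2.06 = 2.89

2.89 bits


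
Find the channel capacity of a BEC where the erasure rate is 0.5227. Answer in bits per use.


C = 1 - epsilon = 1 - 0.5227 = 0.4773

0.4773 bits


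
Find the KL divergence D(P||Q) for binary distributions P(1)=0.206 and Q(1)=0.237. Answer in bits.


KL = p*log2(p/q) + (1-p)*log2((1-p)/(1-q)) = 0.206*log2(0.206/0.237) + 0.794*log2(0.794/0.763) = 0.004

0.004 bits


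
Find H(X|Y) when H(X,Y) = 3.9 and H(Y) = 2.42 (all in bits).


H(X|Y) = H(X,Y) - H(Y) = 3.9 - 2.42 = 1.48

1.48 bits


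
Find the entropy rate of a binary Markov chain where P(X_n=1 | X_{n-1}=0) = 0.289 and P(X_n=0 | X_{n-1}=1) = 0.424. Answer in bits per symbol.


Stationary distribution: pi_0 = p10/(p01+p10) = 0.5947, pi_1 = 0.4053. Entropy rate H' = pi_0*H(p01) + pi_1*H(p10) = 0.5947*0.8674 + 0.4053*0.9833 = 0.9144

0.9144 bits/symbol


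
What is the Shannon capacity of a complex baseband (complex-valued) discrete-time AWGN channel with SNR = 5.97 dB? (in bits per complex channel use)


SNR_linear = 10^(5.97/10) = 3.9537; C = log2(1 + SNR_linear) = log2(1 + 3.9537) = 2.3085

2.3085 bits/channel use


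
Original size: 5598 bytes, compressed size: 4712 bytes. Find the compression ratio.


Ratio = original / compressed = 5598 / 4712 = 1.188

1.188


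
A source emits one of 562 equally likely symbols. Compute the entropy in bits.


H = log2(n) = log2(562) = 9.1344

9.1344 bits


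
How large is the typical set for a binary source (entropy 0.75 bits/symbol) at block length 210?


log2|A_typical| = nH = 210 * 0.75 = 157.5, so |A_typical| ~ 2^157.5 = 2.584e+47

2.584e+47


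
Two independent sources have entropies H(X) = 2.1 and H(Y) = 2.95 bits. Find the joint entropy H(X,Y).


For independent variables, H(X,Y) = H(X) + H(Y) = 2.1 + 2.95 = 5.05

5.05 bits


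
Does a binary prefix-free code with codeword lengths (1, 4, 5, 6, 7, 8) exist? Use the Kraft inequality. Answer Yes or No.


Kraft sum = sum(2^(-l_i)) = 0.6211, need <= 1. Result: satisfied (a binary prefix-free code with these lengths exists)

Yes


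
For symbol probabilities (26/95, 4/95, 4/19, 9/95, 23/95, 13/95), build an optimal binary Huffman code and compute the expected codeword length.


Huffman construction (repeatedly merge the two least-probable nodes; each merge adds 1 bit to every symbol beneath it): 4/95 + 9/95 = 13/95; 13/95 + 13/95 = 26/95; 4/19 + 23/95 = 43/95; 26/95 + 26/95 = 52/95; 43/95 + 52/95 = 1. Resulting codeword lengths (in the order the probabilities were given): (2, 4, 2, 4, 2, 3). L_avg = sum(p_i * l_i) = 26/95*2 + 4/95*4 + 4/19*2 + 9/95*4 + 23/95*2 + 13/95*3 = 229/95 = 2.4105

2.4105 bits


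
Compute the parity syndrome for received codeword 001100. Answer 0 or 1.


Syndrome = XOR of all bits = 0 XOR 0 XOR 1 XOR 1 XOR 0 XOR 0 = 0

0


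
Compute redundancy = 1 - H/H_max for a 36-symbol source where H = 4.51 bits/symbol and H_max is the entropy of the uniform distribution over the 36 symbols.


H_max = log2(K) = log2(36) = 5.1699 bits/symbol. Redundancy = 1 - H/H_max = 1 - 4.51/5.1699 = 1 - 0.8724 = 0.1276

0.1276


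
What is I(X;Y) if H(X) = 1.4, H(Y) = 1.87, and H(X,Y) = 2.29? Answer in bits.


I(X;Y) = H(X) + H(Y) - H(X,Y) = 1.4 + 1.87 - 2.29 = 0.98

0.98 bits


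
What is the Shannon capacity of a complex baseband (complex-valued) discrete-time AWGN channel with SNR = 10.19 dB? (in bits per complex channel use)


SNR_linear = 10^(10.19/10) = 10.4472; C = log2(1 + SNR_linear) = log2(1 + 10.4472) = 3.5169

3.5169 bits/channel use


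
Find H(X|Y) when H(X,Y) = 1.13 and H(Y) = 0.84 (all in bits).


H(X|Y) = H(X,Y) - H(Y) = 1.13 - 0.84 = 0.29

0.29 bits


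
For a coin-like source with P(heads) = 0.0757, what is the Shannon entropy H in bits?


H = -p*log2(p) - (1-p)*log2(1-p). -0.0757*log2(0.0757) = 0.281874; -0.9243*log2(0.9243) = 0.104970. H = 0.281874 + 0.104970 = 0.3868

0.3868 bits


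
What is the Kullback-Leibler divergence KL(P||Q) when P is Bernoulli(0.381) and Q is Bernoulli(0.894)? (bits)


KL = p*log2(p/q) + (1-p)*log2((1-p)/(1-q)) = 0.381*log2(0.381/0.894) + 0.619*log2(0.619/0.106) = 1.1071

1.1071 bits


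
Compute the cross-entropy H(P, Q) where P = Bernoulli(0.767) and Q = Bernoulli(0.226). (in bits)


H(P,Q) = -p*log2(q) - (1-p)*log2(1-q). -0.767*log2(0.226) = 1.645679; -0.233*log2(0.774) = 0.086116. H(P,Q) = 1.645679 + 0.086116 = 1.7318

1.7318 bits


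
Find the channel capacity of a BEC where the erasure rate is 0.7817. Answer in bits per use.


C = 1 - epsilon = 1 - 0.7817 = 0.2183

0.2183 bits


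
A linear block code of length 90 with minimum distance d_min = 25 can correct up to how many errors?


Correction capability = floor((d-1)/2) = floor((25-1)/2) = 12

12 errors


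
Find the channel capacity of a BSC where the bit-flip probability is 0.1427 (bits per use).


H(p) = -p*log2(p) - (1-p)*log2(1-p) = -0.1427*log2(0.1427) - 0.8573*log2(0.8573) = 0.400836 + 0.190430 = 0.5913. C = 1 - H(p) = 1 - 0.5913 = 0.4087

0.4087 bits


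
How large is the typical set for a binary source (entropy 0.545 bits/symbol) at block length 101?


log2|A_typical| = nH = 101 * 0.545 = 55.045, so |A_typical| ~ 2^55.045 = 3.717e+16

3.717e+16


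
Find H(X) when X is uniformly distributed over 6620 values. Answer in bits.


H = log2(n) = log2(6620) = 12.6926

12.6926 bits


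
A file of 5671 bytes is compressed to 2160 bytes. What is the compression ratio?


Ratio = original / compressed = 5671 / 2160 = 2.6255

2.6255


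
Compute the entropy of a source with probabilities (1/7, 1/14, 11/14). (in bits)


H = -sum(p_i * log2(p_i)). Terms: -(1/7)*log2(1/7) = 0.401051; -(1/14)*log2(1/14) = 0.271954; -(11/14)*log2(11/14) = 0.273368. H = 0.401051 + 0.271954 + 0.273368 = 0.9464

0.9464 bits


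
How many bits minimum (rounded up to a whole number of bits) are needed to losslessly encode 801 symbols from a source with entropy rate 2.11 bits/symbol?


Minimum bits >= n * H = 801 * 2.11 = 1690.11, rounded up to a whole number of bits = 1691

1691 bits


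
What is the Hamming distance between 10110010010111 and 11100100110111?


Count differing positions: . ^ . ^ . ^ ^ . ^ . . . . . = 5 differences

5


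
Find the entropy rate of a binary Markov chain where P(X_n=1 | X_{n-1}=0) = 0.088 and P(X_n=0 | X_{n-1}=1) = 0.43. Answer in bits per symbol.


Stationary distribution: pi_0 = p10/(p01+p10) = 0.8301, pi_1 = 0.1699. Entropy rate H' = pi_0*H(p01) + pi_1*H(p10) = 0.8301*0.4298 + 0.1699*0.9858 = 0.5242

0.5242 bits/symbol


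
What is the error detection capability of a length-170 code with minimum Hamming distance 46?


Detection capability = d_min - 1 = 46 - 1 = 45

45 errors


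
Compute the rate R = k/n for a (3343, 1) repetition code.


Rate = k/n = 1/3343

1/3343


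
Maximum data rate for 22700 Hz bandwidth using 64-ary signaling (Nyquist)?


Rate = 2 * B * log2(M) = 2 * 22700 * 6.0 = 272400.0

272400.0 bps


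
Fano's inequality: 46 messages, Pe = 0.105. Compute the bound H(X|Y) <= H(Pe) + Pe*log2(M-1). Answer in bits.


H(Pe) = -Pe*log2(Pe) - (1-Pe)*log2(1-Pe) = -0.105*log2(0.105) - 0.895*log2(0.895) = 0.341412 + 0.143236 = 0.4846. Pe*log2(M-1) = 0.105*log2(45) = 0.576645. Bound = H(Pe) + Pe*log2(M-1) = 0.341412 + 0.143236 + 0.576645 = 1.0613

1.0613 bits


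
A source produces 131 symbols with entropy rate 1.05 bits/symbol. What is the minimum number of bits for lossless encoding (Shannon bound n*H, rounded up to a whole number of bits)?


Minimum bits >= n * H = 131 * 1.05 = 137.55, rounded up to a whole number of bits = 138

138 bits


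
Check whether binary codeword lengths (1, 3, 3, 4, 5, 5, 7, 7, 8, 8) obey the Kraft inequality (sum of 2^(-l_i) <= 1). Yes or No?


Kraft sum = sum(2^(-l_i)) = 0.8984, need <= 1. Result: satisfied (a binary prefix-free code with these lengths exists)

Yes


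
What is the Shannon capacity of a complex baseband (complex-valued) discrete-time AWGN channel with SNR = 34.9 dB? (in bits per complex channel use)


SNR_linear = 10^(34.9/10) = 3090.2954; C = log2(1 + SNR_linear) = log2(1 + 3090.2954) = 11.594

11.594 bits/channel use


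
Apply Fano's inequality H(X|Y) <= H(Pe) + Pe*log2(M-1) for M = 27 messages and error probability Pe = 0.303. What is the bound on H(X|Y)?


H(Pe) = -Pe*log2(Pe) - (1-Pe)*log2(1-Pe) = -0.303*log2(0.303) - 0.697*log2(0.697) = 0.521951 + 0.362976 = 0.8849. Pe*log2(M-1) = 0.303*log2(26) = 1.424233. Bound = H(Pe) + Pe*log2(M-1) = 0.521951 + 0.362976 + 1.424233 = 2.3092

2.3092 bits


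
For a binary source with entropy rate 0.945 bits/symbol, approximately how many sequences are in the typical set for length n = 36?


log2|A_typical| = nH = 36 * 0.945 = 34.02, so |A_typical| ~ 2^34.02 = 1.742e+10

1.742e+10


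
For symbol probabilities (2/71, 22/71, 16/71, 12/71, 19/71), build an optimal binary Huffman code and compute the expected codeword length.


Huffman construction (repeatedly merge the two least-probable nodes; each merge adds 1 bit to every symbol beneath it): 2/71 + 12/71 = 14/71; 14/71 + 16/71 = 30/71; 19/71 + 22/71 = 41/71; 30/71 + 41/71 = 1. Resulting codeword lengths (in the order the probabilities were given): (3, 2, 2, 3, 2). L_avg = sum(p_i * l_i) = 2/71*3 + 22/71*2 + 16/71*2 + 12/71*3 + 19/71*2 = 156/71 = 2.1972

2.1972 bits


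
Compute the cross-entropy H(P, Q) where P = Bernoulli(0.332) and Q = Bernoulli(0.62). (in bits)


H(P,Q) = -p*log2(q) - (1-p)*log2(1-q). -0.332*log2(0.62) = 0.228967; -0.668*log2(0.38) = 0.932480. H(P,Q) = 0.228967 + 0.932480 = 1.1614

1.1614 bits


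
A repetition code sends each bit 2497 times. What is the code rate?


Rate = k/n = 1/2497

1/2497


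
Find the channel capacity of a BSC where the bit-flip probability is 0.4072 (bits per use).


H(p) = -p*log2(p) - (1-p)*log2(1-p) = -0.4072*log2(0.4072) - 0.5928*log2(0.5928) = 0.527809 + 0.447198 = 0.975. C = 1 - H(p) = 1 - 0.975 = 0.025

0.025 bits


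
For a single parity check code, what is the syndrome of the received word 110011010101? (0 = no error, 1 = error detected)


Syndrome = XOR of all bits = 1 XOR 1 XOR 0 XOR 0 XOR 1 XOR 1 XOR 0 XOR 1 XOR 0 XOR 1 XOR 0 XOR 1 = 1

1


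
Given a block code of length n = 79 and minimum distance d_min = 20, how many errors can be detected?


Detection capability = d_min - 1 = 20 - 1 = 19

19 errors


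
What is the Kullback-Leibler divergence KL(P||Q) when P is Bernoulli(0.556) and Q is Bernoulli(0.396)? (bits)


KL = p*log2(p/q) + (1-p)*log2((1-p)/(1-q)) = 0.556*log2(0.556/0.396) + 0.444*log2(0.444/0.604) = 0.0751

0.0751 bits


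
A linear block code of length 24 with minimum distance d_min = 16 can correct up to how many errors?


Correction capability = floor((d-1)/2) = floor((16-1)/2) = 7

7 errors


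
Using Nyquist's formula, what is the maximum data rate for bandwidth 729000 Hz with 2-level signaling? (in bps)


Rate = 2 * B * log2(M) = 2 * 729000 * 1.0 = 1458000.0

1458000.0 bps


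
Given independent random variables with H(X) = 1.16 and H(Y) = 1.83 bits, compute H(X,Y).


For independent variables, H(X,Y) = H(X) + H(Y) = 1.16 + 1.83 = 2.99

2.99 bits


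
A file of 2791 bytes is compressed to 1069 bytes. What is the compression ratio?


Ratio = original / compressed = 2791 / 1069 = 2.6109

2.6109


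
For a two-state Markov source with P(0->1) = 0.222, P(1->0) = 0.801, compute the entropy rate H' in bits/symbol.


Stationary distribution: pi_0 = p10/(p01+p10) = 0.783, pi_1 = 0.217. Entropy rate H' = pi_0*H(p01) + pi_1*H(p10) = 0.783*0.7638 + 0.217*0.7199 = 0.7543

0.7543 bits/symbol


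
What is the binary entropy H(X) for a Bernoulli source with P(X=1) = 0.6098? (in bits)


H = -p*log2(p) - (1-p)*log2(1-p). -0.6098*log2(0.6098) = 0.435148; -0.3902*log2(0.3902) = 0.529780. H = 0.435148 + 0.529780 = 0.9649

0.9649 bits


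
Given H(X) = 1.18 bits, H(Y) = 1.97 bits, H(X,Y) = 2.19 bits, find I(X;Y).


I(X;Y) = H(X) + H(Y) - H(X,Y) = 1.18 + 1.97 - 2.19 = 0.96

0.96 bits


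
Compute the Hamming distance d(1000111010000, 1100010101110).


Count differing positions: . ^ . . ^ . ^ ^ ^ ^ ^ ^ . = 8 differences

8


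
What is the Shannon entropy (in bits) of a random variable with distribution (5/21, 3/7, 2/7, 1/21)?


H = -sum(p_i * log2(p_i)). Terms: -(5/21)*log2(5/21) = 0.492950; -(3/7)*log2(3/7) = 0.523882; -(2/7)*log2(2/7) = 0.516387; -(1/21)*log2(1/21) = 0.209158. H = 0.492950 + 0.523882 + 0.516387 + 0.209158 = 1.7424

1.7424 bits


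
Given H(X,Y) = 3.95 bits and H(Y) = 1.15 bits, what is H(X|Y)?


H(X|Y) = H(X,Y) - H(Y) = 3.95 - 1.15 = 2.8

2.8 bits


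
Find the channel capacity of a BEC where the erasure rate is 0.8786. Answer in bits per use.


C = 1 - epsilon = 1 - 0.8786 = 0.1214

0.1214 bits


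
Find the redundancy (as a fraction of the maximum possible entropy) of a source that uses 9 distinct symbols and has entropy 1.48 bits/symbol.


H_max = log2(K) = log2(9) = 3.1699 bits/symbol. Redundancy = 1 - H/H_max = 1 - 1.48/3.1699 = 1 - 0.4669 = 0.5331

0.5331


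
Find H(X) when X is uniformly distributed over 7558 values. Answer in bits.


H = log2(n) = log2(7558) = 12.8838

12.8838 bits


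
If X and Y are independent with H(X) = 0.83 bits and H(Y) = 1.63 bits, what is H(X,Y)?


For independent variables, H(X,Y) = H(X) + H(Y) = 0.83 + 1.63 = 2.46

2.46 bits


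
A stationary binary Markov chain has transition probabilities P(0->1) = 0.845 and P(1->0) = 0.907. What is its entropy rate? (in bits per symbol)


Stationary distribution: pi_0 = p10/(p01+p10) = 0.5177, pi_1 = 0.4823. Entropy rate H' = pi_0*H(p01) + pi_1*H(p10) = 0.5177*0.6222 + 0.4823*0.4464 = 0.5374

0.5374 bits/symbol


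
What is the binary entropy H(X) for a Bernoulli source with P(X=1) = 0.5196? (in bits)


H = -p*log2(p) - (1-p)*log2(1-p). -0.5196*log2(0.5196) = 0.490776; -0.4804*log2(0.4804) = 0.508115. H = 0.490776 + 0.508115 = 0.9989

0.9989 bits


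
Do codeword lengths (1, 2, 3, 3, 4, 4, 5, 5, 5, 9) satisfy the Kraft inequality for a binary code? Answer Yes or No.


Kraft sum = sum(2^(-l_i)) = 1.2207, need <= 1. Result: violated (a binary prefix-free code with these lengths cannot exist)

No


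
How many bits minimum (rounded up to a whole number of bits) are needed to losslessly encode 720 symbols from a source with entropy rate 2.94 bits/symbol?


Minimum bits >= n * H = 720 * 2.94 = 2116.8, rounded up to a whole number of bits = 2117

2117 bits


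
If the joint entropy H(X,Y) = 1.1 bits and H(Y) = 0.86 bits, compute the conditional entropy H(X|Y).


H(X|Y) = H(X,Y) - H(Y) = 1.1 - 0.86 = 0.24

0.24 bits


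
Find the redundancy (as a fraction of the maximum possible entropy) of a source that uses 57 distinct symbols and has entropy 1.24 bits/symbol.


H_max = log2(K) = log2(57) = 5.8329 bits/symbol. Redundancy = 1 - H/H_max = 1 - 1.24/5.8329 = 1 - 0.2126 = 0.7874

0.7874


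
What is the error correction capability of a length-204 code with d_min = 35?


Correction capability = floor((d-1)/2) = floor((35-1)/2) = 17

17 errors


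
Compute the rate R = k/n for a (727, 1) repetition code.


Rate = k/n = 1/727

1/727


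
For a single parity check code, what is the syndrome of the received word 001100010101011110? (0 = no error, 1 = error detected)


Syndrome = XOR of all bits = 0 XOR 0 XOR 1 XOR 1 XOR 0 XOR 0 XOR 0 XOR 1 XOR 0 XOR 1 XOR 0 XOR 1 XOR 0 XOR 1 XOR 1 XOR 1 XOR 1 XOR 0 = 1

1


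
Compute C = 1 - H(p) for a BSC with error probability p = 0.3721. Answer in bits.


H(p) = -p*log2(p) - (1-p)*log2(1-p) = -0.3721*log2(0.3721) - 0.6279*log2(0.6279) = 0.530703 + 0.421568 = 0.9523. C = 1 - H(p) = 1 - 0.9523 = 0.0477

0.0477 bits


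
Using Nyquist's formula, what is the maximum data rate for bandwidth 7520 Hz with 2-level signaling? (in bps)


Rate = 2 * B * log2(M) = 2 * 7520 * 1.0 = 15040.0

15040.0 bps


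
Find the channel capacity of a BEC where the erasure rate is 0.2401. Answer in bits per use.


C = 1 - epsilon = 1 - 0.2401 = 0.7599

0.7599 bits


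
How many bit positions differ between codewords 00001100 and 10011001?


Count differing positions: ^ . . ^ . ^ . ^ = 4 differences

4


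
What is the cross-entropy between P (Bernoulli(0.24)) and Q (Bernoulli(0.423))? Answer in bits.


H(P,Q) = -p*log2(q) - (1-p)*log2(1-q). -0.24*log2(0.423) = 0.297905; -0.76*log2(0.577) = 0.602951. H(P,Q) = 0.297905 + 0.602951 = 0.9009

0.9009 bits


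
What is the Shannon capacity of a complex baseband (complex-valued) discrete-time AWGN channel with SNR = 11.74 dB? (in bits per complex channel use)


SNR_linear = 10^(11.74/10) = 14.9279; C = log2(1 + SNR_linear) = log2(1 + 14.9279) = 3.9935

3.9935 bits/channel use


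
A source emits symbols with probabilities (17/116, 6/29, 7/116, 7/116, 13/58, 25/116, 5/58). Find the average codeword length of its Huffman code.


Huffman construction (repeatedly merge the two least-probable nodes; each merge adds 1 bit to every symbol beneath it): 7/116 + 7/116 = 7/58; 5/58 + 7/58 = 6/29; 17/116 + 6/29 = 41/116; 6/29 + 25/116 = 49/116; 13/58 + 41/116 = 67/116; 49/116 + 67/116 = 1. Resulting codeword lengths (in the order the probabilities were given): (3, 3, 4, 4, 2, 2, 3). L_avg = sum(p_i * l_i) = 17/116*3 + 6/29*3 + 7/116*4 + 7/116*4 + 13/58*2 + 25/116*2 + 5/58*3 = 311/116 = 2.681

2.681 bits


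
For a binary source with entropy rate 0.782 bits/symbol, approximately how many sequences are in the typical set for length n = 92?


log2|A_typical| = nH = 92 * 0.782 = 71.944, so |A_typical| ~ 2^71.944 = 4.543e+21

4.543e+21


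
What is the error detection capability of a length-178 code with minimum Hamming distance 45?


Detection capability = d_min - 1 = 45 - 1 = 44

44 errors


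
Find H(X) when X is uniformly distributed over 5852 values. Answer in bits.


H = log2(n) = log2(5852) = 12.5147

12.5147 bits


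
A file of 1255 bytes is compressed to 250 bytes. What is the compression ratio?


Ratio = original / compressed = 1255 / 250 = 5.02

5.02


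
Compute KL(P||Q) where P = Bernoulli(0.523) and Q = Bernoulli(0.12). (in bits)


KL = p*log2(p/q) + (1-p)*log2((1-p)/(1-q)) = 0.523*log2(0.523/0.12) + 0.477*log2(0.477/0.88) = 0.6893

0.6893 bits


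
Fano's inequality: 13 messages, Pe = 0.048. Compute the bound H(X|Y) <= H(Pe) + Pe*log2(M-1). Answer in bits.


H(Pe) = -Pe*log2(Pe) - (1-Pe)*log2(1-Pe) = -0.048*log2(0.048) - 0.952*log2(0.952) = 0.210279 + 0.067560 = 0.2778. Pe*log2(M-1) = 0.048*log2(12) = 0.172078. Bound = H(Pe) + Pe*log2(M-1) = 0.210279 + 0.067560 + 0.172078 = 0.4499

0.4499 bits


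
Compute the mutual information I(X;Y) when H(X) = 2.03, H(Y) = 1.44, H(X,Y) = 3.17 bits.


I(X;Y) = H(X) + H(Y) - H(X,Y) = 2.03 + 1.44 - 3.17 = 0.3

0.3 bits


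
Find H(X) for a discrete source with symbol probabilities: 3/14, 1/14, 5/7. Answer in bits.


H = -sum(p_i * log2(p_i)). Terms: -(3/14)*log2(3/14) = 0.476227; -(1/14)*log2(1/14) = 0.271954; -(5/7)*log2(5/7) = 0.346733. H = 0.476227 + 0.271954 + 0.346733 = 1.0949

1.0949 bits


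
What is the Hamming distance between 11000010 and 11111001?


Count differing positions: . . ^ ^ ^ . ^ ^ = 5 differences

5


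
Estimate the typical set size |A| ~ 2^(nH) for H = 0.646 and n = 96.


log2|A_typical| = nH = 96 * 0.646 = 62.016, so |A_typical| ~ 2^62.016 = 4.663e+18

4.663e+18


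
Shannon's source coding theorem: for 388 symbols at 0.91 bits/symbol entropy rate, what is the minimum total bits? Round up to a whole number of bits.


Minimum bits >= n * H = 388 * 0.91 = 353.08, rounded up to a whole number of bits = 354

354 bits


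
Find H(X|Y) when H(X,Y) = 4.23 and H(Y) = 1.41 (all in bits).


H(X|Y) = H(X,Y) - H(Y) = 4.23 - 1.41 = 2.82

2.82 bits


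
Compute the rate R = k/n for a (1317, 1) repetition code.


Rate = k/n = 1/1317

1/1317


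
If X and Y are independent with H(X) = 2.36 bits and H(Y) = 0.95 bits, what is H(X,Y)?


For independent variables, H(X,Y) = H(X) + H(Y) = 2.36 + 0.95 = 3.31

3.31 bits


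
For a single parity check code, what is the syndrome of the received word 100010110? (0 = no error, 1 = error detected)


Syndrome = XOR of all bits = 1 XOR 0 XOR 0 XOR 0 XOR 1 XOR 0 XOR 1 XOR 1 XOR 0 = 0

0


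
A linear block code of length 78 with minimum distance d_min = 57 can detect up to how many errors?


Detection capability = d_min - 1 = 57 - 1 = 56

56 errors


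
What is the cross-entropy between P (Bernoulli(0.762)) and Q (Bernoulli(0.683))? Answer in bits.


H(P,Q) = -p*log2(q) - (1-p)*log2(1-q). -0.762*log2(0.683) = 0.419132; -0.238*log2(0.317) = 0.394472. H(P,Q) = 0.419132 + 0.394472 = 0.8136

0.8136 bits


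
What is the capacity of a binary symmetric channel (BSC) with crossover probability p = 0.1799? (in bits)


H(p) = -p*log2(p) - (1-p)*log2(1-p) = -0.1799*log2(0.1799) - 0.8201*log2(0.8201) = 0.445204 + 0.234654 = 0.6799. C = 1 - H(p) = 1 - 0.6799 = 0.3201

0.3201 bits


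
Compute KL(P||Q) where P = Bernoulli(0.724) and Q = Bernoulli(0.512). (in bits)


KL = p*log2(p/q) + (1-p)*log2((1-p)/(1-q)) = 0.724*log2(0.724/0.512) + 0.276*log2(0.276/0.488) = 0.135

0.135 bits


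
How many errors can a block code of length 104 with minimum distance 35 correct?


Correction capability = floor((d-1)/2) = floor((35-1)/2) = 17

17 errors


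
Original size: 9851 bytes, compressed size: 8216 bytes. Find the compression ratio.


Ratio = original / compressed = 9851 / 8216 = 1.199

1.199


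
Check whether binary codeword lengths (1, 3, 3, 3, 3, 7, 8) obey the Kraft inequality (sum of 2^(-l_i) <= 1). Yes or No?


Kraft sum = sum(2^(-l_i)) = 1.0117, need <= 1. Result: violated (a binary prefix-free code with these lengths cannot exist)

No


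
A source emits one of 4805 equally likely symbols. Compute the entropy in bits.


H = log2(n) = log2(4805) = 12.2303

12.2303 bits


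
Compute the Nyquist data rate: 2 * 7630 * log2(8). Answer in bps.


Rate = 2 * B * log2(M) = 2 * 7630 * 3.0 = 45780.0

45780.0 bps


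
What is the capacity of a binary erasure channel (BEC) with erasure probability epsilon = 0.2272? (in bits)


C = 1 - epsilon = 1 - 0.2272 = 0.7728

0.7728 bits


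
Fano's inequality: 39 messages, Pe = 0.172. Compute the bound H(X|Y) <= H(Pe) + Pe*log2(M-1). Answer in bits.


H(Pe) = -Pe*log2(Pe) - (1-Pe)*log2(1-Pe) = -0.172*log2(0.172) - 0.828*log2(0.828) = 0.436797 + 0.225462 = 0.6623. Pe*log2(M-1) = 0.172*log2(38) = 0.902644. Bound = H(Pe) + Pe*log2(M-1) = 0.436797 + 0.225462 + 0.902644 = 1.5649

1.5649 bits


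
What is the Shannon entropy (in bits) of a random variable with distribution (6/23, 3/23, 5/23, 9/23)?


H = -sum(p_i * log2(p_i)). Terms: -(6/23)*log2(6/23) = 0.505722; -(3/23)*log2(3/23) = 0.383296; -(5/23)*log2(5/23) = 0.478616; -(9/23)*log2(9/23) = 0.529684. H = 0.505722 + 0.383296 + 0.478616 + 0.529684 = 1.8973

1.8973 bits


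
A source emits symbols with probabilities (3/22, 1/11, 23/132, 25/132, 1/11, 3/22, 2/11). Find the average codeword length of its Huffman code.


Huffman construction (repeatedly merge the two least-probable nodes; each merge adds 1 bit to every symbol beneath it): 1/11 + 1/11 = 2/11; 3/22 + 3/22 = 3/11; 23/132 + 2/11 = 47/132; 2/11 + 25/132 = 49/132; 3/11 + 47/132 = 83/132; 49/132 + 83/132 = 1. Resulting codeword lengths (in the order the probabilities were given): (3, 3, 3, 2, 3, 3, 3). L_avg = sum(p_i * l_i) = 3/22*3 + 1/11*3 + 23/132*3 + 25/132*2 + 1/11*3 + 3/22*3 + 2/11*3 = 371/132 = 2.8106

2.8106 bits


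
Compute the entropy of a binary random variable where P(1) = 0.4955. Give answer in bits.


H = -p*log2(p) - (1-p)*log2(1-p). -0.4955*log2(0.4955) = 0.501963; -0.5045*log2(0.5045) = 0.497979. H = 0.501963 + 0.497979 = 0.9999

0.9999 bits


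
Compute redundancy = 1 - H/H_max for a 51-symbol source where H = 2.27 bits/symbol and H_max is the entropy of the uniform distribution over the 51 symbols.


H_max = log2(K) = log2(51) = 5.6724 bits/symbol. Redundancy = 1 - H/H_max = 1 - 2.27/5.6724 = 1 - 0.4002 = 0.5998

0.5998


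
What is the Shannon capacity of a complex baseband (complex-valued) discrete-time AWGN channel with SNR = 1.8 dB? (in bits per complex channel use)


SNR_linear = 10^(1.8/10) = 1.5136; C = log2(1 + SNR_linear) = log2(1 + 1.5136) = 1.3297

1.3297 bits/channel use


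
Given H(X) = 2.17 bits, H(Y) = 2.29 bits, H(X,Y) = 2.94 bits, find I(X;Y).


I(X;Y) = H(X) + H(Y) - H(X,Y) = 2.17 + 2.29 - 2.94 = 1.52

1.52 bits


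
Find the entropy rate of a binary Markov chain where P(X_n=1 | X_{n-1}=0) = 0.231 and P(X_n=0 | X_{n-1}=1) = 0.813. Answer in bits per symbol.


Stationary distribution: pi_0 = p10/(p01+p10) = 0.7787, pi_1 = 0.2213. Entropy rate H' = pi_0*H(p01) + pi_1*H(p10) = 0.7787*0.7798 + 0.2213*0.6952 = 0.761

0.761 bits/symbol


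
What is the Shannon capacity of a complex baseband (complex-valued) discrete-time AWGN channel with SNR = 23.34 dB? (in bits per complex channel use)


SNR_linear = 10^(23.34/10) = 215.7744; C = log2(1 + SNR_linear) = log2(1 + 215.7744) = 7.7601

7.7601 bits/channel use


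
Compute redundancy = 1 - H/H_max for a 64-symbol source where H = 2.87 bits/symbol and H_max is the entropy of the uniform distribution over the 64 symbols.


H_max = log2(K) = log2(64) = 6.0 bits/symbol. Redundancy = 1 - H/H_max = 1 - 2.87/6.0 = 1 - 0.4783 = 0.5217

0.5217


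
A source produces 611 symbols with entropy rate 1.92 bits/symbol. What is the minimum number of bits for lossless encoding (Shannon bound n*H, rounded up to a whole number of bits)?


Minimum bits >= n * H = 611 * 1.92 = 1173.12, rounded up to a whole number of bits = 1174

1174 bits


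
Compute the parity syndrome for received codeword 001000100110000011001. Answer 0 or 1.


Syndrome = XOR of all bits = 0 XOR 0 XOR 1 XOR 0 XOR 0 XOR 0 XOR 1 XOR 0 XOR 0 XOR 1 XOR 1 XOR 0 XOR 0 XOR 0 XOR 0 XOR 0 XOR 1 XOR 1 XOR 0 XOR 0 XOR 1 = 1

1


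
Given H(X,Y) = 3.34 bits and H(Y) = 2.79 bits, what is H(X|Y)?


H(X|Y) = H(X,Y) - H(Y) = 3.34 - 2.79 = 0.55

0.55 bits


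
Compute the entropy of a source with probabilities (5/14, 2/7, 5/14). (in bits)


H = -sum(p_i * log2(p_i)). Terms: -(5/14)*log2(5/14) = 0.530510; -(2/7)*log2(2/7) = 0.516387; -(5/14)*log2(5/14) = 0.530510. H = 0.530510 + 0.516387 + 0.530510 = 1.5774

1.5774 bits


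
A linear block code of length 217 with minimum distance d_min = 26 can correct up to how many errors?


Correction capability = floor((d-1)/2) = floor((26-1)/2) = 12

12 errors


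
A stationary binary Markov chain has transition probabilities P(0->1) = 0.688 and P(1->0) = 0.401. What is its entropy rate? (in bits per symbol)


Stationary distribution: pi_0 = p10/(p01+p10) = 0.3682, pi_1 = 0.6318. Entropy rate H' = pi_0*H(p01) + pi_1*H(p10) = 0.3682*0.8955 + 0.6318*0.9715 = 0.9435

0.9435 bits/symbol


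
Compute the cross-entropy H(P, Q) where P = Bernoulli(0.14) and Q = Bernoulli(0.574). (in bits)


H(P,Q) = -p*log2(q) - (1-p)*log2(1-q). -0.14*log2(0.574) = 0.112123; -0.86*log2(0.426) = 1.058724. H(P,Q) = 0.112123 + 1.058724 = 1.1708

1.1708 bits


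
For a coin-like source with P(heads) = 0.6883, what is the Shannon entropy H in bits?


H = -p*log2(p) - (1-p)*log2(1-p). -0.6883*log2(0.6883) = 0.370918; -0.3117*log2(0.3117) = 0.524208. H = 0.370918 + 0.524208 = 0.8951

0.8951 bits


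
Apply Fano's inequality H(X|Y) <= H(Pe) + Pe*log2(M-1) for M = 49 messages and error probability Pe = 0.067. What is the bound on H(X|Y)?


H(Pe) = -Pe*log2(Pe) - (1-Pe)*log2(1-Pe) = -0.067*log2(0.067) - 0.933*log2(0.933) = 0.261280 + 0.093348 = 0.3546. Pe*log2(M-1) = 0.067*log2(48) = 0.374192. Bound = H(Pe) + Pe*log2(M-1) = 0.261280 + 0.093348 + 0.374192 = 0.7288

0.7288 bits


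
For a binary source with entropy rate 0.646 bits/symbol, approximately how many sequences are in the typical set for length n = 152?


log2|A_typical| = nH = 152 * 0.646 = 98.192, so |A_typical| ~ 2^98.192 = 3.620e+29

3.620e+29


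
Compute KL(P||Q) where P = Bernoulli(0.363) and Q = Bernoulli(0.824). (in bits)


KL = p*log2(p/q) + (1-p)*log2((1-p)/(1-q)) = 0.363*log2(0.363/0.824) + 0.637*log2(0.637/0.176) = 0.7528

0.7528 bits


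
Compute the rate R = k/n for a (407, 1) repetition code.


Rate = k/n = 1/407

1/407


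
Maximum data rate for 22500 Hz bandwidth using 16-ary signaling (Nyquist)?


Rate = 2 * B * log2(M) = 2 * 22500 * 4.0 = 180000.0

180000.0 bps


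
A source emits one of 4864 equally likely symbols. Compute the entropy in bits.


H = log2(n) = log2(4864) = 12.2479

12.2479 bits


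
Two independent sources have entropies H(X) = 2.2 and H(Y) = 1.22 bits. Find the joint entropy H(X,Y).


For independent variables, H(X,Y) = H(X) + H(Y) = 2.2 + 1.22 = 3.42

3.42 bits


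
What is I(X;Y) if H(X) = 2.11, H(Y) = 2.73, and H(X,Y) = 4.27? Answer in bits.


I(X;Y) = H(X) + H(Y) - H(X,Y) = 2.11 + 2.73 - 4.27 = 0.57

0.57 bits


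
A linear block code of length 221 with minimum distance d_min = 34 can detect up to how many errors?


Detection capability = d_min - 1 = 34 - 1 = 33

33 errors


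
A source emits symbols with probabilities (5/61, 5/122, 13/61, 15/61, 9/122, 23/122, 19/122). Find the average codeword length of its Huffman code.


Huffman construction (repeatedly merge the two least-probable nodes; each merge adds 1 bit to every symbol beneath it): 5/122 + 9/122 = 7/61; 5/61 + 7/61 = 12/61; 19/122 + 23/122 = 21/61; 12/61 + 13/61 = 25/61; 15/61 + 21/61 = 36/61; 25/61 + 36/61 = 1. Resulting codeword lengths (in the order the probabilities were given): (3, 4, 2, 2, 4, 3, 3). L_avg = sum(p_i * l_i) = 5/61*3 + 5/122*4 + 13/61*2 + 15/61*2 + 9/122*4 + 23/122*3 + 19/122*3 = 162/61 = 2.6557

2.6557 bits


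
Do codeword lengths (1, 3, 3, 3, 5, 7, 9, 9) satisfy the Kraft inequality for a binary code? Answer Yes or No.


Kraft sum = sum(2^(-l_i)) = 0.918, need <= 1. Result: satisfied (a binary prefix-free code with these lengths exists)

Yes


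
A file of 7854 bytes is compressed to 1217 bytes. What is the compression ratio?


Ratio = original / compressed = 7854 / 1217 = 6.4536

6.4536


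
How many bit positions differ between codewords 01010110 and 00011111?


Count differing positions: . ^ . . ^ . . ^ = 3 differences

3


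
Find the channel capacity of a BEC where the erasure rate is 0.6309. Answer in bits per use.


C = 1 - epsilon = 1 - 0.6309 = 0.3691

0.3691 bits


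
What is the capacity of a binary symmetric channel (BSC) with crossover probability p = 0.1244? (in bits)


H(p) = -p*log2(p) - (1-p)*log2(1-p) = -0.1244*log2(0.1244) - 0.8756*log2(0.8756) = 0.374064 + 0.167814 = 0.5419. C = 1 - H(p) = 1 - 0.5419 = 0.4581

0.4581 bits


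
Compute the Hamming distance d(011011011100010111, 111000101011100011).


Count differing positions: ^ . . . ^ ^ ^ ^ . ^ ^ ^ ^ ^ . ^ . . = 11 differences

11


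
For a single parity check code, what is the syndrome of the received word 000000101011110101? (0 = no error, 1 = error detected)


Syndrome = XOR of all bits = 0 XOR 0 XOR 0 XOR 0 XOR 0 XOR 0 XOR 1 XOR 0 XOR 1 XOR 0 XOR 1 XOR 1 XOR 1 XOR 1 XOR 0 XOR 1 XOR 0 XOR 1 = 0

0


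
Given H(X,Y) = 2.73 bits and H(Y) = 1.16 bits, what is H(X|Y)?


H(X|Y) = H(X,Y) - H(Y) = 2.73 - 1.16 = 1.57

1.57 bits


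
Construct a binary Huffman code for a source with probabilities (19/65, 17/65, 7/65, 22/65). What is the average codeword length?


Huffman construction (repeatedly merge the two least-probable nodes; each merge adds 1 bit to every symbol beneath it): 7/65 + 17/65 = 24/65; 19/65 + 22/65 = 41/65; 24/65 + 41/65 = 1. Resulting codeword lengths (in the order the probabilities were given): (2, 2, 2, 2). L_avg = sum(p_i * l_i) = 19/65*2 + 17/65*2 + 7/65*2 + 22/65*2 = 2

2.0 bits


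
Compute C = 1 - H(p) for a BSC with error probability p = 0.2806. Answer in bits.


H(p) = -p*log2(p) - (1-p)*log2(1-p) = -0.2806*log2(0.2806) - 0.7194*log2(0.7194) = 0.514456 + 0.341811 = 0.8563. C = 1 - H(p) = 1 - 0.8563 = 0.1437

0.1437 bits


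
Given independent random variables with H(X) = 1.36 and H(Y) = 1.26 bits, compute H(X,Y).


For independent variables, H(X,Y) = H(X) + H(Y) = 1.36 + 1.26 = 2.62

2.62 bits


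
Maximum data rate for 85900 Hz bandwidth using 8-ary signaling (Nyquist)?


Rate = 2 * B * log2(M) = 2 * 85900 * 3.0 = 515400.0

515400.0 bps


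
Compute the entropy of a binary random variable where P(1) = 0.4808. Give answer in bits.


H = -p*log2(p) - (1-p)*log2(1-p). -0.4808*log2(0.4808) = 0.507961; -0.5192*log2(0.5192) = 0.490975. H = 0.507961 + 0.490975 = 0.9989

0.9989 bits


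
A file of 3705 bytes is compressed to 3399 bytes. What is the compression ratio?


Ratio = original / compressed = 3705 / 3399 = 1.09

1.09


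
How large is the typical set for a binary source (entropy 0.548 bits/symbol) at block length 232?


log2|A_typical| = nH = 232 * 0.548 = 127.136, so |A_typical| ~ 2^127.136 = 1.870e+38

1.870e+38


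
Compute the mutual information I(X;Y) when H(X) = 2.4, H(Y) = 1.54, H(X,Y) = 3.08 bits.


I(X;Y) = H(X) + H(Y) - H(X,Y) = 2.4 + 1.54 - 3.08 = 0.86

0.86 bits


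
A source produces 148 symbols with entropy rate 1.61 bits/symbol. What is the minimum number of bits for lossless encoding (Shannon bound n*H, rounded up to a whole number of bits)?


Minimum bits >= n * H = 148 * 1.61 = 238.28, rounded up to a whole number of bits = 239

239 bits


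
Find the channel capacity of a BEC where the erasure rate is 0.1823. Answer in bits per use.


C = 1 - epsilon = 1 - 0.1823 = 0.8177

0.8177 bits


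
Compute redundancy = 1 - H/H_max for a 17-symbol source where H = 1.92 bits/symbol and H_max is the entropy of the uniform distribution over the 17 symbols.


H_max = log2(K) = log2(17) = 4.0875 bits/symbol. Redundancy = 1 - H/H_max = 1 - 1.92/4.0875 = 1 - 0.4697 = 0.5303

0.5303


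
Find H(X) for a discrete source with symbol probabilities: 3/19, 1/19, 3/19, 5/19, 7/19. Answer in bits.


H = -sum(p_i * log2(p_i)). Terms: -(3/19)*log2(3/19) = 0.420468; -(1/19)*log2(1/19) = 0.223575; -(3/19)*log2(3/19) = 0.420468; -(5/19)*log2(5/19) = 0.506842; -(7/19)*log2(7/19) = 0.530737. H = 0.420468 + 0.223575 + 0.420468 + 0.506842 + 0.530737 = 2.1021

2.1021 bits


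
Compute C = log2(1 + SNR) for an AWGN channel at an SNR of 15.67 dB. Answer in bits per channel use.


SNR_linear = 10^(15.67/10) = 36.8978; C = log2(1 + SNR_linear) = log2(1 + 36.8978) = 5.244

5.244 bits/channel use


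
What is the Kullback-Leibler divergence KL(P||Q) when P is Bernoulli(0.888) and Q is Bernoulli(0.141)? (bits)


KL = p*log2(p/q) + (1-p)*log2((1-p)/(1-q)) = 0.888*log2(0.888/0.141) + 0.112*log2(0.112/0.859) = 2.0283

2.0283 bits


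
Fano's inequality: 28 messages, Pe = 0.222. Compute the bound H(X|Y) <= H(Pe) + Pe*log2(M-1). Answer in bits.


H(Pe) = -Pe*log2(Pe) - (1-Pe)*log2(1-Pe) = -0.222*log2(0.222) - 0.778*log2(0.778) = 0.482044 + 0.281759 = 0.7638. Pe*log2(M-1) = 0.222*log2(27) = 1.055585. Bound = H(Pe) + Pe*log2(M-1) = 0.482044 + 0.281759 + 1.055585 = 1.8194

1.8194 bits
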